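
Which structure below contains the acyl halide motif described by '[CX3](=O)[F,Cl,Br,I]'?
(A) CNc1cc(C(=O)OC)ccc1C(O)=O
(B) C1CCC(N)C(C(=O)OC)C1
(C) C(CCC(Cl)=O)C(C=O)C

[CX3](=O)[F,Cl,Br,I] describes a carbonyl carbon bonded to a halogen (an acyl halide).
(A) has a methyl-ester group (-C(=O)OCH3) but the carbonyl is bonded to -O-C, not to a halogen.
(B) has a methyl-ester group (-C(=O)OCH3) but the carbonyl is bonded to -O-C, not to a halogen.
(C) contains an acyl chloride (-C(=O)Cl), which satisfies every atom and bond constraint.
So the answer is (C).

C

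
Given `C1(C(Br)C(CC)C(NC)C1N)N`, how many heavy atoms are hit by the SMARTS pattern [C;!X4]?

The query [C;!X4] means: aliphatic carbon that does not have four total connections.
Check the 12 heavy atoms by environment: 8× C (X4) → no; 1× Br (X1) → no; 3× N (X3) → no.
No environment satisfies the query, so 0 matching atoms.

0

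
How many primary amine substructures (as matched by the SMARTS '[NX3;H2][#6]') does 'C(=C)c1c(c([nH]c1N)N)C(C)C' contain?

[NX3;H2][#6] is the SMARTS for a primary amine: a trivalent nitrogen with two H attached to carbon.
The molecule carries 2 separate instances of a primary amino group (-NH2) meeting every constraint; each maps to a distinct set of atoms, giving 2 matches.

2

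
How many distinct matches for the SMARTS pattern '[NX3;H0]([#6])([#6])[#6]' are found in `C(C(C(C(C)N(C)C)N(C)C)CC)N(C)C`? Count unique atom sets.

3

[NX3;H0]([#6])([#6])[#6] is the SMARTS for a tertiary amine: a trivalent nitrogen with no H, bonded to three carbons.
The molecule carries 3 separate instances of a dimethylamino group (-N(CH3)2) meeting every constraint; each maps to a distinct set of atoms, giving 3 matches.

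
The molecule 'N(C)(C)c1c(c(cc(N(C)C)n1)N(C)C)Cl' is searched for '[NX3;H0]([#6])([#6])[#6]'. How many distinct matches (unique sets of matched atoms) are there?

3

[NX3;H0]([#6])([#6])[#6] is the SMARTS for a tertiary amine: a trivalent nitrogen with no H, bonded to three carbons.
The molecule carries 3 separate instances of a dimethylamino group (-N(CH3)2) meeting every constraint; each maps to a distinct set of atoms, giving 3 matches.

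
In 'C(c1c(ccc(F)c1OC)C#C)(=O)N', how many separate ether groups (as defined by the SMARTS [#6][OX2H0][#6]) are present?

1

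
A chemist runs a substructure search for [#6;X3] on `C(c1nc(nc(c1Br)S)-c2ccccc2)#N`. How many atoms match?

10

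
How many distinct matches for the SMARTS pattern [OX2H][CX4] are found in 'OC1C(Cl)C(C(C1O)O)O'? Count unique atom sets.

[OX2H][CX4] is the SMARTS for an aliphatic alcohol: a hydroxyl oxygen bound to an sp3 (X4) carbon.
The molecule carries 4 separate instances of a hydroxyl group (-OH) meeting every constraint; each maps to a distinct set of atoms, giving 4 matches.

4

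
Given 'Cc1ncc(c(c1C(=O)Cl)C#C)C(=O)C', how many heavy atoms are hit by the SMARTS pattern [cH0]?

4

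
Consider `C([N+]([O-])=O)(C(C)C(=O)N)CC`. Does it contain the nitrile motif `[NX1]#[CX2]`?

The pattern [NX1]#[CX2] describes a nitrogen triple-bonded to a two-connected carbon — a nitrile.
The closest candidate here is a primary amide (-C(=O)NH2), but the nitrogen is NX3, not NX1. No other fragment satisfies the full query, so there is no match.

No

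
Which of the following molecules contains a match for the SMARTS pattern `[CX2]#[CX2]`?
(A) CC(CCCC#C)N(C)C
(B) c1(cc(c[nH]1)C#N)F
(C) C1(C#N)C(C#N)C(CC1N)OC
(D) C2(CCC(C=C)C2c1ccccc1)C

[CX2]#[CX2] describes a carbon-carbon triple bond (an alkyne).
(A) contains an ethynyl group (-C#CH), which satisfies every atom and bond constraint.
(B) has a nitrile (-C#N) but the triple bond is C#N, not C#C.
(C) has a nitrile (-C#N) but the triple bond is C#N, not C#C.
(D) has a vinyl group (-CH=CH2) but the C=C is a double bond; both carbons are CX3, not CX2.
So the answer is (A).

A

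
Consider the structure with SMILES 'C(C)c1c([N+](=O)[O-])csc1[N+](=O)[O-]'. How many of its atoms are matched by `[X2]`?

Check the 13 heavy atoms by environment: 1× s (aromatic, X2) → match; 4× c (aromatic, X3) → no; 2× N (charge +1, X3) → no; 2× O (charge -1, X1) → no; 2× O (X1) → no; 2× C (X4) → no.
That gives 1 matching atom.

1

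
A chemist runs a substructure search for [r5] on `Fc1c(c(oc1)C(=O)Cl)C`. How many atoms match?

5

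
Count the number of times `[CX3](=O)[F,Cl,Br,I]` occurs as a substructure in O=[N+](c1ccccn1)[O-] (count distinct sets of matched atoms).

0

[CX3](=O)[F,Cl,Br,I] is the SMARTS for an acyl halide: a carbonyl carbon bonded to a halogen.
No fragment in the molecule satisfies every constraint, giving 0 matches.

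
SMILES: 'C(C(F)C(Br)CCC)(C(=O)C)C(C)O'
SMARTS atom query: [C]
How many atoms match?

The query [C] means: uppercase C matches aliphatic (non-aromatic) carbon only.
Check the 14 heavy atoms by environment: 10× C → match; 1× Br → no; 2× O → no; 1× F → no.
That gives 10 matching atoms.

10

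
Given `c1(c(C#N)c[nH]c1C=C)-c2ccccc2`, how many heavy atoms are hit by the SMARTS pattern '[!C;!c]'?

2

The query [!C;!c] means: neither aliphatic nor aromatic carbon — same as [!#6].
Check the 15 heavy atoms by environment: 1× n (aromatic) → match; 10× c (aromatic) → no; 3× C → no; 1× N → match.
Summing the matching environments: 1 + 1 = 2 matching atoms.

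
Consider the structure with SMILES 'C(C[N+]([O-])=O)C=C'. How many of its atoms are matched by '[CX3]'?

2

Check the 7 heavy atoms by environment: 2× C (X4) → no; 2× C (X3) → match; 1× N (charge +1, X3) → no; 1× O (charge -1, X1) → no; 1× O (X1) → no.
That gives 2 matching atoms.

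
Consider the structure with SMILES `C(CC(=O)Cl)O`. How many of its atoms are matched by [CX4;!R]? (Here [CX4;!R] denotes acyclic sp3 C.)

The query [CX4;!R] means: aliphatic carbon with four total connections, not in a ring.
Check the 6 heavy atoms by environment: 2× C (X4, acyclic) → match; 1× O (X2, acyclic) → no; 1× C (X3, acyclic) → no; 1× O (X1, acyclic) → no; 1× Cl (X1, acyclic) → no.
That gives 2 matching atoms.

2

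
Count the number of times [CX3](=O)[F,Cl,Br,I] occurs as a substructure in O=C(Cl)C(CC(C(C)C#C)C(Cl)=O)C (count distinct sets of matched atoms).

[CX3](=O)[F,Cl,Br,I] is the SMARTS for an acyl halide: a carbonyl carbon bonded to a halogen.
The molecule carries 2 separate instances of an acyl chloride (-C(=O)Cl) meeting every constraint; each maps to a distinct set of atoms, giving 2 matches.

2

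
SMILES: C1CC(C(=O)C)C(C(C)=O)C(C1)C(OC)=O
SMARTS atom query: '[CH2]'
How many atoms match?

Check the 16 heavy atoms by environment: 3× C (H1) → no; 3× C (H2) → match; 3× C (H0) → no; 4× O (H0) → no; 3× C (H3) → no.
That gives 3 matching atoms.

3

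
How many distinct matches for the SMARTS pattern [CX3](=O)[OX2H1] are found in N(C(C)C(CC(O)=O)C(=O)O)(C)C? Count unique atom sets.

2

[CX3](=O)[OX2H1] is the SMARTS for a carboxylic acid: an sp2 carbon double-bonded to O and single-bonded to an -OH oxygen.
The molecule carries 2 separate instances of a carboxylic acid group (-C(=O)OH) meeting every constraint; each maps to a distinct set of atoms, giving 2 matches.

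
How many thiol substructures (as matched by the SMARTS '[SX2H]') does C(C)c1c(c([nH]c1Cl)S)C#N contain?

1

[SX2H] is the SMARTS for a thiol: an aliphatic sulfur with two connections, one being H.
Exactly one fragment in the molecule meets all constraints, giving 1 match.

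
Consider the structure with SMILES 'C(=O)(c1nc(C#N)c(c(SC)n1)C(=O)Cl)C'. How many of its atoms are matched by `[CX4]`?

Check the 16 heavy atoms by environment: 2× n (aromatic, X2) → no; 4× c (aromatic, X3) → no; 1× S (X2) → no; 2× C (X4) → match; 2× C (X3) → no; 2× O (X1) → no; 1× Cl (X1) → no; 1× C (X2) → no; 1× N (X1) → no.
That gives 2 matching atoms.

2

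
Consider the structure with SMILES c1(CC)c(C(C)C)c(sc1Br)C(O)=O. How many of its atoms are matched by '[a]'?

5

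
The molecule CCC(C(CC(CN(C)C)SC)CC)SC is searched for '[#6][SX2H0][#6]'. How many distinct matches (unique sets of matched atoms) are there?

2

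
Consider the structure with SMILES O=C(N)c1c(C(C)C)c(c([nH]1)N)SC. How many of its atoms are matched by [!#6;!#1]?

5

The query [!#6;!#1] means: not carbon and not hydrogen — any heteroatom.
Check the 14 heavy atoms by environment: 1× n (aromatic) → match; 4× c (aromatic) → no; 2× N → match; 5× C → no; 1× O → match; 1× S → match.
Summing the matching environments: 1 + 2 + 1 + 1 = 5 matching atoms.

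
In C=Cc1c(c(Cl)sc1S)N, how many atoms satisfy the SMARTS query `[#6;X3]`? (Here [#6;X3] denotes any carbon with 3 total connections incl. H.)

The query [#6;X3] means: any carbon (aromatic or not) with three total connections.
Check the 10 heavy atoms by environment: 1× s (aromatic, X2) → no; 4× c (aromatic, X3) → match; 1× S (X2) → no; 2× C (X3) → match; 1× N (X3) → no; 1× Cl (X1) → no.
Summing the matching environments: 4 + 2 = 6 matching atoms.

6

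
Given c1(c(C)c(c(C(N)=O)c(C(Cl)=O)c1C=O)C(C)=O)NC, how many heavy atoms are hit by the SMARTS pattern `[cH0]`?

6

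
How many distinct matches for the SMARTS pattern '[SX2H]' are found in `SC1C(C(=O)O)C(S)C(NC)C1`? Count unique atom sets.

2

[SX2H] is the SMARTS for a thiol: an aliphatic sulfur with two connections, one being H.
The molecule carries 2 separate instances of a thiol (-SH) meeting every constraint; each maps to a distinct set of atoms, giving 2 matches.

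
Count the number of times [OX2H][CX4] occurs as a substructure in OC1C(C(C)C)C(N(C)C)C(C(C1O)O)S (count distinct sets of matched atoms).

[OX2H][CX4] is the SMARTS for an aliphatic alcohol: a hydroxyl oxygen bound to an sp3 (X4) carbon.
The molecule carries 3 separate instances of a hydroxyl group (-OH) meeting every constraint; each maps to a distinct set of atoms, giving 3 matches.

3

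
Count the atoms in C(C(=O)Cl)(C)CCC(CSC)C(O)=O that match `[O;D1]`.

3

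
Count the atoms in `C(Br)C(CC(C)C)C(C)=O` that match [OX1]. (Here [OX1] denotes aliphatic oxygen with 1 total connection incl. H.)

The query [OX1] means: aliphatic oxygen with one total connection — typically a carbonyl =O or an oxide.
Check the 10 heavy atoms by environment: 7× C (X4) → no; 1× Br (X1) → no; 1× C (X3) → no; 1× O (X1) → match.
That gives 1 matching atom.

1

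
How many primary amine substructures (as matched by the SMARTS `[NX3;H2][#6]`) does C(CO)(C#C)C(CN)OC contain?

1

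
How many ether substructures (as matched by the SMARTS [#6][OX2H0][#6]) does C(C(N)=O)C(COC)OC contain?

2

[#6][OX2H0][#6] is the SMARTS for an ether: an aliphatic oxygen bridging two carbons with no H on the oxygen.
The molecule carries 2 separate instances of a methoxy ether (-OCH3) meeting every constraint; each maps to a distinct set of atoms, giving 2 matches.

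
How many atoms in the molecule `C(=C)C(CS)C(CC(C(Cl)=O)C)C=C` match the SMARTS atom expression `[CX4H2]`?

2

Check the 14 heavy atoms by environment: 2× C (H2, X4) → match; 3× C (H1, X4) → no; 1× C (H3, X4) → no; 2× C (H1, X3) → no; 2× C (H2, X3) → no; 1× C (H0, X3) → no; 1× O (H0, X1) → no; 1× Cl (H0, X1) → no; 1× S (H1, X2) → no.
That gives 2 matching atoms.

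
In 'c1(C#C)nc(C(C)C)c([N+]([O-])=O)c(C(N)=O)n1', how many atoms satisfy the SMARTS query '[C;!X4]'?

3

The query [C;!X4] means: aliphatic carbon that does not have four total connections.
Check the 17 heavy atoms by environment: 2× n (aromatic, X2) → no; 4× c (aromatic, X3) → no; 1× N (charge +1, X3) → no; 1× O (charge -1, X1) → no; 2× O (X1) → no; 3× C (X4) → no; 1× C (X3) → match; 1× N (X3) → no; 2× C (X2) → match.
Summing the matching environments: 1 + 2 = 3 matching atoms.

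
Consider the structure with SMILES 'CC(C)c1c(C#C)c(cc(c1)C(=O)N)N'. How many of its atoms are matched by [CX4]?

Check the 15 heavy atoms by environment: 6× c (aromatic, X3) → no; 2× C (X2) → no; 3× C (X4) → match; 2× N (X3) → no; 1× C (X3) → no; 1× O (X1) → no.
That gives 3 matching atoms.

3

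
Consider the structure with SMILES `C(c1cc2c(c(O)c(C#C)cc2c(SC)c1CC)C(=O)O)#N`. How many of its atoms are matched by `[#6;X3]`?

The query [#6;X3] means: any carbon (aromatic or not) with three total connections.
Check the 22 heavy atoms by environment: 10× c (aromatic, X3) → match; 2× O (X2) → no; 1× S (X2) → no; 3× C (X4) → no; 3× C (X2) → no; 1× N (X1) → no; 1× C (X3) → match; 1× O (X1) → no.
Summing the matching environments: 10 + 1 = 11 matching atoms.

11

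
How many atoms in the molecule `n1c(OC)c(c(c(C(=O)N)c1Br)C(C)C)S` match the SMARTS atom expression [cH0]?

The query [cH0] means: aromatic carbon with no attached hydrogen (substituted or ring-fusion).
Check the 16 heavy atoms by environment: 1× n (aromatic, H0) → no; 5× c (aromatic, H0) → match; 1× S (H1) → no; 1× Br (H0) → no; 1× C (H0) → no; 2× O (H0) → no; 1× N (H2) → no; 3× C (H3) → no; 1× C (H1) → no.
That gives 5 matching atoms.

5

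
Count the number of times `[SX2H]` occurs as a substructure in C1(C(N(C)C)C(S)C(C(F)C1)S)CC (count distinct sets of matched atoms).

2

[SX2H] is the SMARTS for a thiol: an aliphatic sulfur with two connections, one being H.
The molecule carries 2 separate instances of a thiol (-SH) meeting every constraint; each maps to a distinct set of atoms, giving 2 matches.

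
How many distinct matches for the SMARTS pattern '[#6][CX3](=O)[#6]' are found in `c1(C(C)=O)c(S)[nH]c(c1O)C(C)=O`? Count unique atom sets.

2

[#6][CX3](=O)[#6] is the SMARTS for a ketone: a carbonyl carbon (no H) flanked by two carbons.
The molecule carries 2 separate instances of an acetyl/ketone group (-C(=O)CH3) meeting every constraint; each maps to a distinct set of atoms, giving 2 matches.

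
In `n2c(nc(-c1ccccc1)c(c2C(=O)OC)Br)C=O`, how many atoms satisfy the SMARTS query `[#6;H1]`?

6

Check the 19 heavy atoms by environment: 2× n (aromatic, H0) → no; 5× c (aromatic, H0) → no; 1× C (H1) → match; 3× O (H0) → no; 1× C (H0) → no; 1× C (H3) → no; 5× c (aromatic, H1) → match; 1× Br (H0) → no.
Summing the matching environments: 1 + 5 = 6 matching atoms.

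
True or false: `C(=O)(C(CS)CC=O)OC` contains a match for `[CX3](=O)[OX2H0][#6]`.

True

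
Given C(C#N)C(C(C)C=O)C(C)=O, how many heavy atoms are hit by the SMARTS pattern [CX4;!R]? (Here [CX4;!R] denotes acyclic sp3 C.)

5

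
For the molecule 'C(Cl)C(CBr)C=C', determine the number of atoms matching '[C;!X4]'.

2

The query [C;!X4] means: aliphatic carbon that does not have four total connections.
Check the 7 heavy atoms by environment: 3× C (X4) → no; 2× C (X3) → match; 1× Cl (X1) → no; 1× Br (X1) → no.
That gives 2 matching atoms.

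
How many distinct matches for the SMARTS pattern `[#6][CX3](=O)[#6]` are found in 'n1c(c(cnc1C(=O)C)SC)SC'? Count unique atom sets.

[#6][CX3](=O)[#6] is the SMARTS for a ketone: a carbonyl carbon (no H) flanked by two carbons.
Exactly one fragment in the molecule meets all constraints, giving 1 match.

1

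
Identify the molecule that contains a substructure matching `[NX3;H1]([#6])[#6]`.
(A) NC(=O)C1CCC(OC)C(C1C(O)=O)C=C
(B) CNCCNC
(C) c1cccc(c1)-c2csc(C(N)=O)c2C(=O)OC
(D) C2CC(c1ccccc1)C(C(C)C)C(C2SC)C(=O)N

B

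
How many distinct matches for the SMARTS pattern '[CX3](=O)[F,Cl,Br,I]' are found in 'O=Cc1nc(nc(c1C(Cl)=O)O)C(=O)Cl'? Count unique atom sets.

2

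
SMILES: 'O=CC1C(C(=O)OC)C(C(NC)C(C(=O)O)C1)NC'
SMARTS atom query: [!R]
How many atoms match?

The query [!R] means: !R matches any atom not in a ring.
Check the 19 heavy atoms by environment: 6× C (in 6-ring) → no; 2× N (acyclic) → match; 6× C (acyclic) → match; 5× O (acyclic) → match.
Summing the matching environments: 2 + 6 + 5 = 13 matching atoms.

13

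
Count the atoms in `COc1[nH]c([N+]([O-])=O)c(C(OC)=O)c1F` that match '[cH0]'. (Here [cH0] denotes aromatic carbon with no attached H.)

The query [cH0] means: aromatic carbon with no attached hydrogen (substituted or ring-fusion).
Check the 15 heavy atoms by environment: 1× n (aromatic, H1) → no; 4× c (aromatic, H0) → match; 4× O (H0) → no; 2× C (H3) → no; 1× N (charge +1, H0) → no; 1× O (charge -1, H0) → no; 1× C (H0) → no; 1× F (H0) → no.
That gives 4 matching atoms.

4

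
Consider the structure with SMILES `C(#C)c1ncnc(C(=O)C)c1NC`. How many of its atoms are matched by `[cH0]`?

Check the 13 heavy atoms by environment: 2× n (aromatic, H0) → no; 1× c (aromatic, H1) → no; 3× c (aromatic, H0) → match; 1× N (H1) → no; 2× C (H3) → no; 2× C (H0) → no; 1× O (H0) → no; 1× C (H1) → no.
That gives 3 matching atoms.

3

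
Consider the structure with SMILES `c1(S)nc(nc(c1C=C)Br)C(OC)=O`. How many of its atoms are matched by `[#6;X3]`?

7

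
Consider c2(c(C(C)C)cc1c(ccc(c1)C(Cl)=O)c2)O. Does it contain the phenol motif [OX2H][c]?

Yes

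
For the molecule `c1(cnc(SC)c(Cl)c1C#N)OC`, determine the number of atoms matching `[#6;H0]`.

5

The query [#6;H0] means: any carbon with no attached hydrogen.
Check the 13 heavy atoms by environment: 1× n (aromatic, H0) → no; 1× c (aromatic, H1) → no; 4× c (aromatic, H0) → match; 1× S (H0) → no; 2× C (H3) → no; 1× Cl (H0) → no; 1× O (H0) → no; 1× C (H0) → match; 1× N (H0) → no.
Summing the matching environments: 4 + 1 = 5 matching atoms.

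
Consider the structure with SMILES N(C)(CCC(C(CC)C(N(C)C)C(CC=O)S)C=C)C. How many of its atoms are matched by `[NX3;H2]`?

0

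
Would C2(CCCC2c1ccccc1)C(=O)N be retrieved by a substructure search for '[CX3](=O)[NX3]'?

Yes

The pattern [CX3](=O)[NX3] describes a carbonyl carbon bonded to a trivalent nitrogen — an amide.
The molecule carries a primary amide (-C(=O)NH2), whose atoms satisfy every constraint of the query, so the pattern matches.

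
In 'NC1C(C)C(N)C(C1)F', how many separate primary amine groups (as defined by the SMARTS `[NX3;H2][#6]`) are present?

2

[NX3;H2][#6] is the SMARTS for a primary amine: a trivalent nitrogen with two H attached to carbon.
The molecule carries 2 separate instances of a primary amino group (-NH2) meeting every constraint; each maps to a distinct set of atoms, giving 2 matches.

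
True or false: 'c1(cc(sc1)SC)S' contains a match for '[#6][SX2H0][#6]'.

The pattern [#6][SX2H0][#6] describes an aliphatic sulfur bridging two carbons with no H on the sulfur — a thioether.
The molecule carries a methylthio ether (-SCH3), whose atoms satisfy every constraint of the query, so the pattern matches.

True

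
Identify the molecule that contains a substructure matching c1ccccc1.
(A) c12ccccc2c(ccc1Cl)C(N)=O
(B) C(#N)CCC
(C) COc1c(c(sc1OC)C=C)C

A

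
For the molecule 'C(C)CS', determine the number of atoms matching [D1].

The query [D1] means: atom with exactly one heavy-atom neighbour (degree 1).
Check the 4 heavy atoms by environment: 2× C (D2) → no; 1× C (D1) → match; 1× S (D1) → match.
Summing the matching environments: 1 + 1 = 2 matching atoms.

2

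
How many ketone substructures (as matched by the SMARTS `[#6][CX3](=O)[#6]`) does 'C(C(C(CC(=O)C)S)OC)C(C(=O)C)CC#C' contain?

[#6][CX3](=O)[#6] is the SMARTS for a ketone: a carbonyl carbon (no H) flanked by two carbons.
The molecule carries 2 separate instances of an acetyl/ketone group (-C(=O)CH3) meeting every constraint; each maps to a distinct set of atoms, giving 2 matches.

2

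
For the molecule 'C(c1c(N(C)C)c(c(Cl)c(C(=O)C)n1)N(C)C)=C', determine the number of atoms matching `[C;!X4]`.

The query [C;!X4] means: aliphatic carbon that does not have four total connections.
Check the 18 heavy atoms by environment: 1× n (aromatic, X2) → no; 5× c (aromatic, X3) → no; 3× C (X3) → match; 1× O (X1) → no; 5× C (X4) → no; 2× N (X3) → no; 1× Cl (X1) → no.
That gives 3 matching atoms.

3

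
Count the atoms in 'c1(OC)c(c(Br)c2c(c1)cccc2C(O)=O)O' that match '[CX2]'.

0

Check the 17 heavy atoms by environment: 10× c (aromatic, X3) → no; 3× O (X2) → no; 1× C (X4) → no; 1× Br (X1) → no; 1× C (X3) → no; 1× O (X1) → no.
No environment satisfies the query, so 0 matching atoms.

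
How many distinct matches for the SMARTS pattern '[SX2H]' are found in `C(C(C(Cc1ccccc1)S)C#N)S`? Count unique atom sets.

[SX2H] is the SMARTS for a thiol: an aliphatic sulfur with two connections, one being H.
The molecule carries 2 separate instances of a thiol (-SH) meeting every constraint; each maps to a distinct set of atoms, giving 2 matches.

2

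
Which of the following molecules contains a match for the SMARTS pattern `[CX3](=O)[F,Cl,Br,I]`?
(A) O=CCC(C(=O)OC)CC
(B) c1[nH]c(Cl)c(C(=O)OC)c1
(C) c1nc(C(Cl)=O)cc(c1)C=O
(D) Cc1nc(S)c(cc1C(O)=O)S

C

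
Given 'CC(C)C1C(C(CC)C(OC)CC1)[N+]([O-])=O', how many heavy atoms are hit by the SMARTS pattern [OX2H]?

0

Check the 16 heavy atoms by environment: 5× C (H1, X4) → no; 3× C (H2, X4) → no; 4× C (H3, X4) → no; 1× O (H0, X2) → no; 1× N (charge +1, H0, X3) → no; 1× O (charge -1, H0, X1) → no; 1× O (H0, X1) → no.
No environment satisfies the query, so 0 matching atoms.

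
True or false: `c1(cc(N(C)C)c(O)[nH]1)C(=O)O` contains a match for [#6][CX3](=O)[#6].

The pattern [#6][CX3](=O)[#6] describes a carbonyl carbon (no H) flanked by two carbons — a ketone.
The closest candidate here is a carboxylic acid group (-C(=O)OH), but one neighbour of the carbonyl carbon is O, not C. No other fragment satisfies the full query, so there is no match.

False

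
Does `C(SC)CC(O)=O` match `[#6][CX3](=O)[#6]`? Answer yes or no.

No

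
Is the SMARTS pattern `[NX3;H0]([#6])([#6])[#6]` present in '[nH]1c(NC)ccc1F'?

The pattern [NX3;H0]([#6])([#6])[#6] describes a trivalent nitrogen with no H, bonded to three carbons — a tertiary amine.
The closest candidate here is an N-methylamino group (-NHCH3), but the nitrogen still has one H (H1), not H0. No other fragment satisfies the full query, so there is no match.

No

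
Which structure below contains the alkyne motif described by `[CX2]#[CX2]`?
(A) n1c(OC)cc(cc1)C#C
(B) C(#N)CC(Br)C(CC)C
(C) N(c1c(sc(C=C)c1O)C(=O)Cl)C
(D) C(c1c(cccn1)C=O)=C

A

[CX2]#[CX2] describes a carbon-carbon triple bond (an alkyne).
(A) contains an ethynyl group (-C#CH), which satisfies every atom and bond constraint.
(B) has a nitrile (-C#N) but the triple bond is C#N, not C#C.
(C) has a vinyl group (-CH=CH2) but the C=C is a double bond; both carbons are CX3, not CX2.
(D) has a vinyl group (-CH=CH2) but the C=C is a double bond; both carbons are CX3, not CX2.
So the answer is (A).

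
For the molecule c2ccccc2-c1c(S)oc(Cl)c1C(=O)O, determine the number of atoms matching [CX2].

0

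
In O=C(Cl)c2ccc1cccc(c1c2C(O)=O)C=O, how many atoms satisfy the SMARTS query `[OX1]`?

The query [OX1] means: aliphatic oxygen with one total connection — typically a carbonyl =O or an oxide.
Check the 18 heavy atoms by environment: 10× c (aromatic, X3) → no; 3× C (X3) → no; 3× O (X1) → match; 1× Cl (X1) → no; 1× O (X2) → no.
That gives 3 matching atoms.

3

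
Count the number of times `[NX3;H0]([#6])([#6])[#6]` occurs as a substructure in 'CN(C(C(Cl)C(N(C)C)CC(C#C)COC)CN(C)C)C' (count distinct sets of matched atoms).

3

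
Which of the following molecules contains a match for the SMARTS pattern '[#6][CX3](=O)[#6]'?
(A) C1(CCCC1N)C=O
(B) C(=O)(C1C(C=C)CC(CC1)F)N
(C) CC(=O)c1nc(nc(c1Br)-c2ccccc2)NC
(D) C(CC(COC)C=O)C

C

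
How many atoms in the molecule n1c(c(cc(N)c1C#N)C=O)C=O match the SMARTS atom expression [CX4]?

0

The query [CX4] means: C with X4: aliphatic carbon with exactly 4 total connections (bonds + H).
Check the 13 heavy atoms by environment: 1× n (aromatic, X2) → no; 5× c (aromatic, X3) → no; 1× N (X3) → no; 2× C (X3) → no; 2× O (X1) → no; 1× C (X2) → no; 1× N (X1) → no.
No environment satisfies the query, so 0 matching atoms.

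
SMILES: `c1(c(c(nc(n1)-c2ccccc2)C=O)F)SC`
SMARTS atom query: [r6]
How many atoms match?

12

Check the 17 heavy atoms by environment: 2× n (aromatic, in 6-ring) → match; 10× c (aromatic, in 6-ring) → match; 1× S (acyclic) → no; 2× C (acyclic) → no; 1× F (acyclic) → no; 1× O (acyclic) → no.
Summing the matching environments: 2 + 10 = 12 matching atoms.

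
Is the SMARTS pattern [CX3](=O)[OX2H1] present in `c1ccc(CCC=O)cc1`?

No

The pattern [CX3](=O)[OX2H1] describes an sp2 carbon double-bonded to O and single-bonded to an -OH oxygen — a carboxylic acid.
The closest candidate here is an aldehyde (-CHO), but there is no singly-bonded oxygen on the carbonyl carbon. No other fragment satisfies the full query, so there is no match.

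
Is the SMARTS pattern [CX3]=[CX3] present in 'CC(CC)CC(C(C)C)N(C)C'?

The pattern [CX3]=[CX3] describes a non-aromatic C=C double bond between two sp2 carbons — an alkene.
The closest candidate here is an ethyl group (-CH2CH3), but its C-C bond is a single bond between CX4 carbons, not CX3=CX3. No other fragment satisfies the full query, so there is no match.

No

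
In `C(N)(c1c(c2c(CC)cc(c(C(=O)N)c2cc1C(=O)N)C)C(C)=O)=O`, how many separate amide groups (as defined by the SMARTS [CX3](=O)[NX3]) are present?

[CX3](=O)[NX3] is the SMARTS for an amide: a carbonyl carbon bonded to a trivalent nitrogen.
The molecule carries 3 separate instances of a primary amide (-C(=O)NH2) meeting every constraint; each maps to a distinct set of atoms, giving 3 matches.

3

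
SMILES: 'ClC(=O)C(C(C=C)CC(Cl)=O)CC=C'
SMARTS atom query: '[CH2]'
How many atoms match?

4

Check the 14 heavy atoms by environment: 4× C (H2) → match; 4× C (H1) → no; 2× C (H0) → no; 2× O (H0) → no; 2× Cl (H0) → no.
That gives 4 matching atoms.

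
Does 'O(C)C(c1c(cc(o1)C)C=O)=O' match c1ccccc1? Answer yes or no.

No

The pattern c1ccccc1 describes six aromatic carbons in a ring — a benzene ring.
The closest candidate here is a methyl group (-CH3), but no six-membered all-carbon aromatic ring is present. No other fragment satisfies the full query, so there is no match.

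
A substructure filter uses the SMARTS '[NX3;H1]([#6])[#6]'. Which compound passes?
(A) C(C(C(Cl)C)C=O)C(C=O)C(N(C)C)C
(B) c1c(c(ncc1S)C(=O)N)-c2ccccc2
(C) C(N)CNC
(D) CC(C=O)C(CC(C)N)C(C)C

[NX3;H1]([#6])[#6] describes a trivalent nitrogen with one H, bonded to two carbons (a secondary amine).
(A) has a dimethylamino group (-N(CH3)2) but the nitrogen has H0, not H1.
(B) has a primary amide (-C(=O)NH2) but the -C(=O)NH2 nitrogen has H2, not H1.
(C) contains an N-methylamino group (-NHCH3), which satisfies every atom and bond constraint.
(D) has a primary amino group (-NH2) but the nitrogen has H2 and only one carbon neighbour.
So the answer is (C).

C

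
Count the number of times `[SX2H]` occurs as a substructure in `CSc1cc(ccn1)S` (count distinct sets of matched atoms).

1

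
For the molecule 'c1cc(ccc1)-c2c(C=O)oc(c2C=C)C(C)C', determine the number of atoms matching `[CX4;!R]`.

3

The query [CX4;!R] means: aliphatic carbon with four total connections, not in a ring.
Check the 18 heavy atoms by environment: 1× o (aromatic, X2, in 5-ring) → no; 4× c (aromatic, X3, in 5-ring) → no; 3× C (X3, acyclic) → no; 1× O (X1, acyclic) → no; 3× C (X4, acyclic) → match; 6× c (aromatic, X3, in 6-ring) → no.
That gives 3 matching atoms.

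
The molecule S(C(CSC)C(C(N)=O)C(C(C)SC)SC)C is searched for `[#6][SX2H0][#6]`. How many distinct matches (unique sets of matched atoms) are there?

[#6][SX2H0][#6] is the SMARTS for a thioether: an aliphatic sulfur bridging two carbons with no H on the sulfur.
The molecule carries 4 separate instances of a methylthio ether (-SCH3) meeting every constraint; each maps to a distinct set of atoms, giving 4 matches.

4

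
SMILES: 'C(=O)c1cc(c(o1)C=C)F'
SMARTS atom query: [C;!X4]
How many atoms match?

The query [C;!X4] means: aliphatic carbon that does not have four total connections.
Check the 10 heavy atoms by environment: 1× o (aromatic, X2) → no; 4× c (aromatic, X3) → no; 1× F (X1) → no; 3× C (X3) → match; 1× O (X1) → no.
That gives 3 matching atoms.

3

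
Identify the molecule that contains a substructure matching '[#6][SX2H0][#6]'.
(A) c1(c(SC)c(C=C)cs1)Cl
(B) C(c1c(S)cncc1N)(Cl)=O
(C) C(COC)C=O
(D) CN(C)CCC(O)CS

A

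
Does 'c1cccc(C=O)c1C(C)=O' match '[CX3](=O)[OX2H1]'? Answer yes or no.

The pattern [CX3](=O)[OX2H1] describes an sp2 carbon double-bonded to O and single-bonded to an -OH oxygen — a carboxylic acid.
The closest candidate here is an aldehyde (-CHO), but there is no singly-bonded oxygen on the carbonyl carbon. No other fragment satisfies the full query, so there is no match.

No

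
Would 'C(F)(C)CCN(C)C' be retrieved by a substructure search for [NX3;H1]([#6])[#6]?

No

The pattern [NX3;H1]([#6])[#6] describes a trivalent nitrogen with one H, bonded to two carbons — a secondary amine.
The closest candidate here is a dimethylamino group (-N(CH3)2), but the nitrogen has H0, not H1. No other fragment satisfies the full query, so there is no match.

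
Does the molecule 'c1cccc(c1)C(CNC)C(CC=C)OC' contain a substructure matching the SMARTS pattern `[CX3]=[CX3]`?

Yes

The pattern [CX3]=[CX3] describes a non-aromatic C=C double bond between two sp2 carbons — an alkene.
The molecule carries a vinyl group (-CH=CH2), whose atoms satisfy every constraint of the query, so the pattern matches.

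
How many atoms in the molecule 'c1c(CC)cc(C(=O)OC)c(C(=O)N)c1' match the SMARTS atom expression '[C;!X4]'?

2

Check the 15 heavy atoms by environment: 6× c (aromatic, X3) → no; 2× C (X3) → match; 2× O (X1) → no; 1× N (X3) → no; 3× C (X4) → no; 1× O (X2) → no.
That gives 2 matching atoms.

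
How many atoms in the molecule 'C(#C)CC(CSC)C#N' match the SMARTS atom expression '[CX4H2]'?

2

The query [CX4H2] means: sp3 carbon (X4) with exactly two hydrogens.
Check the 9 heavy atoms by environment: 2× C (H2, X4) → match; 1× C (H1, X4) → no; 1× S (H0, X2) → no; 1× C (H3, X4) → no; 2× C (H0, X2) → no; 1× C (H1, X2) → no; 1× N (H0, X1) → no.
That gives 2 matching atoms.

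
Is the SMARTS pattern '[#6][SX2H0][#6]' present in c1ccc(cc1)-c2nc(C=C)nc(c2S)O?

The pattern [#6][SX2H0][#6] describes an aliphatic sulfur bridging two carbons with no H on the sulfur — a thioether.
The closest candidate here is a thiol (-SH), but the sulfur has H1, not H0 bridging two carbons. No other fragment satisfies the full query, so there is no match.

No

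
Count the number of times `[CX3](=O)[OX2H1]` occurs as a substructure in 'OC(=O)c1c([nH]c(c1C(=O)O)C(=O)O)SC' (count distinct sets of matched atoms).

[CX3](=O)[OX2H1] is the SMARTS for a carboxylic acid: an sp2 carbon double-bonded to O and single-bonded to an -OH oxygen.
The molecule carries 3 separate instances of a carboxylic acid group (-C(=O)OH) meeting every constraint; each maps to a distinct set of atoms, giving 3 matches.

3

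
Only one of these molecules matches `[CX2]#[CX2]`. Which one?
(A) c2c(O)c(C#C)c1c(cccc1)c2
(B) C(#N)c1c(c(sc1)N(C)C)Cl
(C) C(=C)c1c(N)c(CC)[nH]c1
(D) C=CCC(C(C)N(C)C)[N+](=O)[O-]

A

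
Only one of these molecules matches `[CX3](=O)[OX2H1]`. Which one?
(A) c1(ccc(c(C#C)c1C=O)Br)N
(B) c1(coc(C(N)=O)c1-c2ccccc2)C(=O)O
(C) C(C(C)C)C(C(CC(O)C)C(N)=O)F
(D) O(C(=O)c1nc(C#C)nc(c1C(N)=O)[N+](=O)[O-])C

B

[CX3](=O)[OX2H1] describes an sp2 carbon double-bonded to O and single-bonded to an -OH oxygen (a carboxylic acid).
(A) has an aldehyde (-CHO) but there is no singly-bonded oxygen on the carbonyl carbon.
(B) contains a carboxylic acid group (-C(=O)OH), which satisfies every atom and bond constraint.
(C) has a primary amide (-C(=O)NH2) but the carbonyl is bonded to N, not to an -OH oxygen.
(D) has a primary amide (-C(=O)NH2) but the carbonyl is bonded to N, not to an -OH oxygen.
So the answer is (B).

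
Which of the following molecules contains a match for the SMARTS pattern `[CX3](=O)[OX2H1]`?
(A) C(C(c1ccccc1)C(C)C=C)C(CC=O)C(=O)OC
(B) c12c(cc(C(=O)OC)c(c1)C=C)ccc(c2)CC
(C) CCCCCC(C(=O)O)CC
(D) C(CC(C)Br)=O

C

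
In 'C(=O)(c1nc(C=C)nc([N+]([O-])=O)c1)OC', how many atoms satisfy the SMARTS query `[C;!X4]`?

3

Check the 15 heavy atoms by environment: 2× n (aromatic, X2) → no; 4× c (aromatic, X3) → no; 3× C (X3) → match; 2× O (X1) → no; 1× O (X2) → no; 1× C (X4) → no; 1× N (charge +1, X3) → no; 1× O (charge -1, X1) → no.
That gives 3 matching atoms.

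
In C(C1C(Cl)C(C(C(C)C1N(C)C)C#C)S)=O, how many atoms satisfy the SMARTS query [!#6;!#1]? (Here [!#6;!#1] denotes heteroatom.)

Check the 16 heavy atoms by environment: 12× C → no; 1× Cl → match; 1× S → match; 1× O → match; 1× N → match.
Summing the matching environments: 1 + 1 + 1 + 1 = 4 matching atoms.

4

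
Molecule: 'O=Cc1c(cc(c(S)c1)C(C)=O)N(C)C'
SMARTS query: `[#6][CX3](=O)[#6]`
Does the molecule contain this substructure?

The pattern [#6][CX3](=O)[#6] describes a carbonyl carbon (no H) flanked by two carbons — a ketone.
The molecule carries an acetyl/ketone group (-C(=O)CH3), whose atoms satisfy every constraint of the query, so the pattern matches.

Yes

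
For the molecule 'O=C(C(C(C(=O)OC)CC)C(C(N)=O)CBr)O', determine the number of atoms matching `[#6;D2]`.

2

The query [#6;D2] means: any carbon bonded to exactly two heavy atoms.
Check the 17 heavy atoms by environment: 2× C (D2) → match; 6× C (D3) → no; 2× C (D1) → no; 4× O (D1) → no; 1× Br (D1) → no; 1× N (D1) → no; 1× O (D2) → no.
That gives 2 matching atoms.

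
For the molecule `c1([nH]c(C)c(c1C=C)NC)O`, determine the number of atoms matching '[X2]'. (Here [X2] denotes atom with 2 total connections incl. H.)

The query [X2] means: any atom with exactly two total connections (bonds + H).
Check the 11 heavy atoms by environment: 1× n (aromatic, X3) → no; 4× c (aromatic, X3) → no; 2× C (X3) → no; 1× O (X2) → match; 1× N (X3) → no; 2× C (X4) → no.
That gives 1 matching atom.

1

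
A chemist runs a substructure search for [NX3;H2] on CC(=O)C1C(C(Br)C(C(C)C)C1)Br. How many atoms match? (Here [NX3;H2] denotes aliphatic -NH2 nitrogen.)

0

Check the 13 heavy atoms by environment: 1× C (H2, X4) → no; 5× C (H1, X4) → no; 3× C (H3, X4) → no; 1× C (H0, X3) → no; 1× O (H0, X1) → no; 2× Br (H0, X1) → no.
No environment satisfies the query, so 0 matching atoms.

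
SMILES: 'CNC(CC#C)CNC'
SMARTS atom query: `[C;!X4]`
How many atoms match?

The query [C;!X4] means: aliphatic carbon that does not have four total connections.
Check the 9 heavy atoms by environment: 5× C (X4) → no; 2× C (X2) → match; 2× N (X3) → no.
That gives 2 matching atoms.

2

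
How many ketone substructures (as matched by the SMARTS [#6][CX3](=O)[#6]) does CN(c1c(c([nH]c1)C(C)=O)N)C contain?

1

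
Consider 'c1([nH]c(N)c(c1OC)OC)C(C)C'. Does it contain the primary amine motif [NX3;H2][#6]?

Yes

The pattern [NX3;H2][#6] describes a trivalent nitrogen with two H attached to carbon — a primary amine.
The molecule carries a primary amino group (-NH2), whose atoms satisfy every constraint of the query, so the pattern matches.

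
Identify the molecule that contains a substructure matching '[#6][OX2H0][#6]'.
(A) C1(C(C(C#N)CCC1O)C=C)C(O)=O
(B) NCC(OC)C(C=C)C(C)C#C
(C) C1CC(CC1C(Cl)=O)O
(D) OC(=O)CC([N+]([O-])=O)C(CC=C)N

[#6][OX2H0][#6] describes an aliphatic oxygen bridging two carbons with no H on the oxygen (an ether).
(A) has a carboxylic acid group (-C(=O)OH) but the -OH oxygen has H1; the =O is OX1, not OX2.
(B) contains a methoxy ether (-OCH3), which satisfies every atom and bond constraint.
(C) has a hydroxyl group (-OH) but the oxygen has H1, not H0 bridging two carbons.
(D) has a carboxylic acid group (-C(=O)OH) but the -OH oxygen has H1; the =O is OX1, not OX2.
So the answer is (B).

B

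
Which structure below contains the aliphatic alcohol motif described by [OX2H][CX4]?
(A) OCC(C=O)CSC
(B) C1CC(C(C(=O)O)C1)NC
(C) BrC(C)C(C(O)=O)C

[OX2H][CX4] describes a hydroxyl oxygen bound to an sp3 (X4) carbon (an aliphatic alcohol).
(A) contains a hydroxyl group (-OH), which satisfies every atom and bond constraint.
(B) has a carboxylic acid group (-C(=O)OH) but the -OH is on a CX3 carbonyl carbon, not a CX4 carbon.
(C) has a carboxylic acid group (-C(=O)OH) but the -OH is on a CX3 carbonyl carbon, not a CX4 carbon.
So the answer is (A).

A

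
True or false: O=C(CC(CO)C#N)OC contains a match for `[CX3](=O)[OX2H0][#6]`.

The pattern [CX3](=O)[OX2H0][#6] describes a carbonyl carbon bonded to an oxygen that is itself bonded to carbon (no H on that O) — an ester.
The molecule carries a methyl-ester group (-C(=O)OCH3), whose atoms satisfy every constraint of the query, so the pattern matches.

True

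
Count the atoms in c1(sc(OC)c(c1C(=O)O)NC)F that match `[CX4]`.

Check the 13 heavy atoms by environment: 1× s (aromatic, X2) → no; 4× c (aromatic, X3) → no; 1× F (X1) → no; 1× N (X3) → no; 2× C (X4) → match; 1× C (X3) → no; 1× O (X1) → no; 2× O (X2) → no.
That gives 2 matching atoms.

2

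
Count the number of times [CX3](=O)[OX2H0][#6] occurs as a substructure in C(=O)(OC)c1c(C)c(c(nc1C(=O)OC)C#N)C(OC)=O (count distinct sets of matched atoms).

3

[CX3](=O)[OX2H0][#6] is the SMARTS for an ester: a carbonyl carbon bonded to an oxygen that is itself bonded to carbon (no H on that O).
The molecule carries 3 separate instances of a methyl-ester group (-C(=O)OCH3) meeting every constraint; each maps to a distinct set of atoms, giving 3 matches.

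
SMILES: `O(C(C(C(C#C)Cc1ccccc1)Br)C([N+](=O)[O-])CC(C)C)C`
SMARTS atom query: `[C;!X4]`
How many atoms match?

The query [C;!X4] means: aliphatic carbon that does not have four total connections.
Check the 23 heavy atoms by environment: 10× C (X4) → no; 1× N (charge +1, X3) → no; 1× O (charge -1, X1) → no; 1× O (X1) → no; 1× O (X2) → no; 1× Br (X1) → no; 2× C (X2) → match; 6× c (aromatic, X3) → no.
That gives 2 matching atoms.

2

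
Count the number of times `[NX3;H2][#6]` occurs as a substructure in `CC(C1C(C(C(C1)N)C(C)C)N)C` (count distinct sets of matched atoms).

2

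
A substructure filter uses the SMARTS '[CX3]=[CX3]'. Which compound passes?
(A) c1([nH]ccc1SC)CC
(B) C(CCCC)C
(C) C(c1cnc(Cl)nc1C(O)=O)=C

C

[CX3]=[CX3] describes a non-aromatic C=C double bond between two sp2 carbons (an alkene).
(A) has an ethyl group (-CH2CH3) but its C-C bond is a single bond between CX4 carbons, not CX3=CX3.
(B) has an ethyl group (-CH2CH3) but its C-C bond is a single bond between CX4 carbons, not CX3=CX3.
(C) contains a vinyl group (-CH=CH2), which satisfies every atom and bond constraint.
So the answer is (C).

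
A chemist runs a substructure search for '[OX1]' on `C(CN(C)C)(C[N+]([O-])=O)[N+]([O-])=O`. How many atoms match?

4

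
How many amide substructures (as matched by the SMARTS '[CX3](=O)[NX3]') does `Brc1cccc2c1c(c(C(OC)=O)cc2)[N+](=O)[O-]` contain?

[CX3](=O)[NX3] is the SMARTS for an amide: a carbonyl carbon bonded to a trivalent nitrogen.
The molecule has a methyl-ester group (-C(=O)OCH3), but the carbonyl is bonded to O, not to an NX3 nitrogen; nothing else fits, so there are 0 matches.

0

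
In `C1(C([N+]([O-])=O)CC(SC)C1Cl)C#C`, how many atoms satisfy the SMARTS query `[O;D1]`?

2

The query [O;D1] means: aliphatic oxygen bonded to exactly one heavy atom.
Check the 13 heavy atoms by environment: 4× C (D3) → no; 2× C (D2) → no; 1× S (D2) → no; 2× C (D1) → no; 1× Cl (D1) → no; 1× N (charge +1, D3) → no; 1× O (charge -1, D1) → match; 1× O (D1) → match.
Summing the matching environments: 1 + 1 = 2 matching atoms.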